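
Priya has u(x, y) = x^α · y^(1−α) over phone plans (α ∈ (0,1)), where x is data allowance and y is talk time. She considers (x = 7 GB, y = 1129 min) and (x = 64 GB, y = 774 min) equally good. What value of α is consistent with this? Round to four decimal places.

α ≈ 0.1457

Indifference: 7^α · 1129^(1−α) = 64^α · 774^(1−α).
(7/64)^α = (774/1129)^(1−α); take logs: α·ln(7/64) = (1−α)·ln(774/1129), i.e. α·-2.2129729 = (1−α)·-0.3775157.
Thus α·(-2.5904886) = -0.3775157, so α = -0.3775157/-2.5904886 ≈ 0.1457.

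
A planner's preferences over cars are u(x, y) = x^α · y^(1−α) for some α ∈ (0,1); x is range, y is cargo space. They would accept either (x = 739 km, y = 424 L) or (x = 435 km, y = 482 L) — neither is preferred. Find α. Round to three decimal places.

Set the two utilities equal: 739^α·424^(1−α) = 435^α·482^(1−α).
Rearrange to (739/435)^α = (482/424)^(1−α) and take logs: α·0.529952 = (1−α)·0.128211.
So α/(1−α) = (0.128211)/(0.529952) = 0.241929, and α = 0.241929/1.241929 ≈ 0.195.

α ≈ 0.195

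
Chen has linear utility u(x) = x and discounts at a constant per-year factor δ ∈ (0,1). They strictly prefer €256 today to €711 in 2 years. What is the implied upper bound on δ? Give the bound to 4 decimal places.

Comparing present values: 256 > δ^2·711.
Dividing by 711: δ^2 < 0.36006. Both sides are positive, so the square root keeps the direction.
δ < (256/711)^(1/2) ≈ 0.6000.

δ < 0.6000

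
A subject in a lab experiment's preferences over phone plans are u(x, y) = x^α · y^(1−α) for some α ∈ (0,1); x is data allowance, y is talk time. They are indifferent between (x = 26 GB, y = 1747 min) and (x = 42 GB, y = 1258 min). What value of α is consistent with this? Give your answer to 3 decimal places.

α ≈ 0.406

Indifference: 26^α · 1747^(1−α) = 42^α · 1258^(1−α).
Taking logs: α·ln 26 + (1−α)·ln 1747 = α·ln 42 + (1−α)·ln 1258, i.e. α·-0.479573 = (1−α)·-0.328377.
So α/(1−α) = (-0.328377)/(-0.479573) = 0.684728, and α = 0.684728/1.684728 ≈ 0.406.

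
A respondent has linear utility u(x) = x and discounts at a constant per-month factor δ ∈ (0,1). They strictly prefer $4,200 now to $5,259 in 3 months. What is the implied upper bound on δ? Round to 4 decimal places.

Comparing present values: 4200 > δ^3·5259.
So δ^3 < 4200/5259 = 0.79863; taking the cube root of both positive sides preserves the inequality.
δ < 0.79863^(1/3) = 0.9278.

δ < 0.9278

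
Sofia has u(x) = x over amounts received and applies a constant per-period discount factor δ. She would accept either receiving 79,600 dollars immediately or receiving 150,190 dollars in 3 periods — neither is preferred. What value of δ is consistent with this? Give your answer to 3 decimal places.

Indifference means u(79600) = δ^3 · u(150190), so δ^3 = u(79600)/u(150190).
With u(x) = x: δ^3 = 79600/150190 = 0.53000.
Hence δ = (0.53000)^(1/3) = 0.80926.

δ ≈ 0.809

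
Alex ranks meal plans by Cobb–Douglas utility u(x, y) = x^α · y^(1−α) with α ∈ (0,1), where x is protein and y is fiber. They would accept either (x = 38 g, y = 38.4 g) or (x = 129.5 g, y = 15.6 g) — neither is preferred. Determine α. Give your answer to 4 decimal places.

α ≈ 0.4235

The Cobb–Douglas utilities coincide, so 38^α·38.4^(1−α) = 129.5^α·15.6^(1−α).
(38/129.5)^α = (15.6/38.4)^(1−α); take logs: α·ln(38/129.5) = (1−α)·ln(15.6/38.4), i.e. α·-1.2260947 = (1−α)·-0.9007865.
Thus α·(-2.1268812) = -0.9007865, so α = -0.9007865/-2.1268812 ≈ 0.4235.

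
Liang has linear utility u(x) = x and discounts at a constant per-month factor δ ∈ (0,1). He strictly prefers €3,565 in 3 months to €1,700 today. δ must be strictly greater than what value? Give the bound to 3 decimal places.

δ > 0.781

The preference means 1700 < δ^3·3565.
So δ^3 > 1700/3565 = 0.47686; taking the cube root of both positive sides preserves the inequality.
δ > (1700/3565)^(1/3) ≈ 0.781.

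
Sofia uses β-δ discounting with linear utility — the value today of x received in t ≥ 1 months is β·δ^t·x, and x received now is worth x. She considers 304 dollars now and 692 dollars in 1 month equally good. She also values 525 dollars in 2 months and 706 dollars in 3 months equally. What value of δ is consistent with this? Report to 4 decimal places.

δ ≈ 0.7436

The second indifference involves only future payoffs, so β cancels: β·δ^2·525 = β·δ^3·706, giving δ = 525/706 = 0.74363.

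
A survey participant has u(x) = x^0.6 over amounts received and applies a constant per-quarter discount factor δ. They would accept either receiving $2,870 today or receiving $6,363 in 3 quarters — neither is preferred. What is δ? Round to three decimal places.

Equating discounted utilities: u(2870) = δ^3·u(6363) ⇒ δ^3 = u(2870)/u(6363).
Since u(x) = x^0.6, δ^3 = (2870/6363)^0.6 = 0.45105^0.6 = 0.62020.
Hence δ = (0.62020)^(1/3) = 0.85279.

δ ≈ 0.853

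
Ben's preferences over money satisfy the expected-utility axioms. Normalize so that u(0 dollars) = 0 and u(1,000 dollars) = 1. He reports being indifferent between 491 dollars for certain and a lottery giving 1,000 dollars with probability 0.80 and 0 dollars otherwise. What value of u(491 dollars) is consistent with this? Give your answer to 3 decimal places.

u(491 dollars) equals the lottery's expected utility: 0.80·1 + 0.20·0 = 0.80.

0.800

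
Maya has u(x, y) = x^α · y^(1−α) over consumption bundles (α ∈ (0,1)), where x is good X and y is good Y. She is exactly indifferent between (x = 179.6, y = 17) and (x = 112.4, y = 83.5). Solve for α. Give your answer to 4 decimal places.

α ≈ 0.7725

Set the two utilities equal: 179.6^α·17^(1−α) = 112.4^α·83.5^(1−α).
Taking logs: α·ln 179.6 + (1−α)·ln 17 = α·ln 112.4 + (1−α)·ln 83.5, i.e. α·0.4686682 = (1−α)·1.5916333.
Thus α·(2.0603015) = 1.5916333, so α = 1.5916333/2.0603015 ≈ 0.7725.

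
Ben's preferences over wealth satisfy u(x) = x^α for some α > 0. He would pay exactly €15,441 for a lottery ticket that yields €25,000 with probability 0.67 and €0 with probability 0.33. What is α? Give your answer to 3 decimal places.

α ≈ 0.831

Since u(0) = 0, the lottery's EU is 0.67·25000^α.
Setting u(15441) equal to that: 15441^α = 0.67·25000^α ⇒ (15441/25000)^α = 0.67.
α = ln(0.67) / ln(15441/25000) = -0.400478/-0.481850 ≈ 0.831.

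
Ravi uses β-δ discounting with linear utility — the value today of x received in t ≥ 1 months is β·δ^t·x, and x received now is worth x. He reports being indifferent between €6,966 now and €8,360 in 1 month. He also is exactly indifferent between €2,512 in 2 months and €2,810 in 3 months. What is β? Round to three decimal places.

β ≈ 0.932

The second indifference involves only future payoffs, so β cancels: β·δ^2·2512 = β·δ^3·2810, giving δ = 2512/2810 = 0.89395.
The first indifference: 6966 = β·δ·8360, so β = 6966/(δ·8360) = 6966/(0.89395·8360) ≈ 0.932.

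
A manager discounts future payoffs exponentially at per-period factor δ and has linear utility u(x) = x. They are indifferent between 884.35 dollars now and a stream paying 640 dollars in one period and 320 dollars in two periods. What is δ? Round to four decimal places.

Present value of the stream is 640·δ + 320·δ². Indifference gives 640δ + 320δ² = 884.35.
That is, 320δ² + 640δ − 884.35 = 0, a quadratic in δ.
By the quadratic formula (taking the positive root), δ = (−640 + √1541568.00) / 640 ≈ 0.9400.

δ ≈ 0.9400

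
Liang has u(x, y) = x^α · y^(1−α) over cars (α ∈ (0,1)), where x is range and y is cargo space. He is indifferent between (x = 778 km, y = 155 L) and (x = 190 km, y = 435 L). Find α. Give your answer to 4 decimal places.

Set the two utilities equal: 778^α·155^(1−α) = 190^α·435^(1−α).
Rearrange to (778/190)^α = (435/155)^(1−α) and take logs: α·1.4097025 = (1−α)·1.0319209.
So α/(1−α) = (1.0319209)/(1.4097025) = 0.7320132, and α = 0.7320132/1.7320132 ≈ 0.4226.

α ≈ 0.4226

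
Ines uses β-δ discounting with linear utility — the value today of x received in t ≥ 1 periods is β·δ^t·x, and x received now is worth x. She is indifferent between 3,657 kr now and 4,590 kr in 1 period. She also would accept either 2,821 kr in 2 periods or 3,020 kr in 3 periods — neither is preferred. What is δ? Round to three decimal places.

δ ≈ 0.934

Both payoffs in the second observation are in the future, so β drops out: δ^2·2821 = δ^3·3020 ⇒ δ = 2821/3020 = 0.93411.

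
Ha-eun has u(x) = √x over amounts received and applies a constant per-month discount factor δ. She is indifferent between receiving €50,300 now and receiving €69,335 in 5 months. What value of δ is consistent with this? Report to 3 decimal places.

δ ≈ 0.968

Equating discounted utilities: u(50300) = δ^5·u(69335) ⇒ δ^5 = u(50300)/u(69335).
With u(x) = √x: δ^5 = √50300/√69335 = √(50300/69335) = 0.85174.
Taking the 5th root: δ = 0.85174^(1/5) ≈ 0.968.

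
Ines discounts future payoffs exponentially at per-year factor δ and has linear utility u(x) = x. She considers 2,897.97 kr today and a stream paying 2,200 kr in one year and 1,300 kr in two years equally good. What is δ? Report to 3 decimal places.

Equating present values: 2897.97 = 2200δ + 1300δ².
Rearranged: 1300δ² + 2200δ − 2897.97 = 0.
The positive root is δ = [−2200 + √(2200² + 4·1300·2897.97)] / (2·1300) = (−2200 + 4462.000)/2600 ≈ 0.870.

δ ≈ 0.870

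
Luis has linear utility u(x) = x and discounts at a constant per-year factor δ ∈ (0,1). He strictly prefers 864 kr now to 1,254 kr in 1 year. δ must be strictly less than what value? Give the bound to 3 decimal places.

δ < 0.689

Under u(x) = x this choice says 864 > δ·1254.
Dividing through by 1254 gives δ < 0.68900.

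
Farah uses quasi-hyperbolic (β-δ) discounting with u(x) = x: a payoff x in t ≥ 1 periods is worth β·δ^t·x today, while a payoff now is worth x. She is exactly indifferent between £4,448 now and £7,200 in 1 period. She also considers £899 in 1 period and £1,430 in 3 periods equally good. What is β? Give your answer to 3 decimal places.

From the later pair, β·δ^1·899 = β·δ^3·1430; dividing through, δ^2 = 899/1430 = 0.62867, so δ = 0.79289.
The first indifference: 4448 = β·δ·7200, so β = 4448/(δ·7200) = 4448/(0.79289·7200) ≈ 0.779.

β ≈ 0.779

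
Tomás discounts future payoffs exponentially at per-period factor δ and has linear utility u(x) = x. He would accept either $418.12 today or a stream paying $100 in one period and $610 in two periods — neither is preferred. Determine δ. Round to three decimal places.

δ ≈ 0.750

The stream is worth 100δ + 610δ² today, so 100δ + 610δ² = 418.12.
So 610δ² + 100δ − 418.12 = 0.
The positive root is δ = [−100 + √(100² + 4·610·418.12)] / (2·610) = (−100 + 1014.994)/1220 ≈ 0.750.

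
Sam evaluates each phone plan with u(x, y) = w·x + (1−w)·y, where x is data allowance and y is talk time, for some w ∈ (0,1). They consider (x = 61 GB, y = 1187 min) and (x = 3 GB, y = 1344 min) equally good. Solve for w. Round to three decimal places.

w = 0.730

Indifference: w·61 + (1−w)·1187 = w·3 + (1−w)·1344.
w·(61−3) = (1−w)·(1344−1187), i.e. w·58 = (1−w)·157.
So w/(1−w) = 157/58 = 2.7069, giving w = 157/(58+157) = 0.730.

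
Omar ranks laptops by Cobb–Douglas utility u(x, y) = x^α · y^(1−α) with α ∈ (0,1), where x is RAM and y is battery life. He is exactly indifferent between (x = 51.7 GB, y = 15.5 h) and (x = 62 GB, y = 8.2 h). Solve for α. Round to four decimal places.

The Cobb–Douglas utilities coincide, so 51.7^α·15.5^(1−α) = 62^α·8.2^(1−α).
(51.7/62)^α = (8.2/15.5)^(1−α); take logs: α·ln(51.7/62) = (1−α)·ln(8.2/15.5), i.e. α·-0.1816766 = (1−α)·-0.6367059.
With A = -0.1816766 and B = -0.6367059: α·A = (1−α)·B, so α = B/(A+B) = -0.6367059/-0.8183825 ≈ 0.7780.

α ≈ 0.7780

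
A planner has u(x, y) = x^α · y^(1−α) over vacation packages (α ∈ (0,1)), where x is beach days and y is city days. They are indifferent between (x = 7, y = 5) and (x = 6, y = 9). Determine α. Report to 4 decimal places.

α ≈ 0.7922

Indifference: 7^α · 5^(1−α) = 6^α · 9^(1−α).
Taking logs: α·ln 7 + (1−α)·ln 5 = α·ln 6 + (1−α)·ln 9, i.e. α·0.1541507 = (1−α)·0.5877867.
With A = 0.1541507 and B = 0.5877867: α·A = (1−α)·B, so α = B/(A+B) = 0.5877867/0.7419374 ≈ 0.7922.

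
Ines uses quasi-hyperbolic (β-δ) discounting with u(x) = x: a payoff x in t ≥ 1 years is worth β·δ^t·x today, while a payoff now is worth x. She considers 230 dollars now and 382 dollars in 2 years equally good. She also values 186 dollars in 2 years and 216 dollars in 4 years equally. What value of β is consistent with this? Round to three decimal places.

The second indifference involves only future payoffs, so β cancels: β·δ^2·186 = β·δ^4·216, giving δ^2 = 186/216 = 0.86111, so δ = 0.92796.
The first indifference: 230 = β·δ^2·382, so β = 230/(δ^2·382) = 230/(0.86111·382) ≈ 0.699.

β ≈ 0.699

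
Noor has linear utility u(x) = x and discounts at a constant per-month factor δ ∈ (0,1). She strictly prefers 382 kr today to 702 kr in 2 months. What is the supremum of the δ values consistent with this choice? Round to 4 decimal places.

δ < 0.7377

The preference means 382 > δ^2·702.
Hence δ^2 < 382/702 = 0.54416, and x ↦ x^(1/2) is increasing on (0,∞).
δ < 0.54416^(1/2) = 0.7377.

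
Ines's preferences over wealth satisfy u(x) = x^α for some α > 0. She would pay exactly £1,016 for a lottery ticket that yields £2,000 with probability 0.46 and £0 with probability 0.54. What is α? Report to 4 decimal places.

EU(lottery) = 0.46·2000^α + 0.54·0 = 0.46·2000^α.
Indifference: 1016^α = 0.46·2000^α, so (1016/2000)^α = 0.46.
Taking logs: α·ln(1016/2000) = ln(0.46), so α = -0.7765288 / -0.6772738 ≈ 1.1466.

α ≈ 1.1466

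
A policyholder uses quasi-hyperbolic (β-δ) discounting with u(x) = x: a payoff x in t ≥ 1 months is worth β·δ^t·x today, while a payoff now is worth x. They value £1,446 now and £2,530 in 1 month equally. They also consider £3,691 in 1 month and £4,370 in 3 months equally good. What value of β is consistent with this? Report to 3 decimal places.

β ≈ 0.622

The second indifference involves only future payoffs, so β cancels: β·δ^1·3691 = β·δ^3·4370, giving δ^2 = 3691/4370 = 0.84462, so δ = 0.91903.
Substituting δ into 1446 = β·δ·2530: β = 1446/(2325.155) ≈ 0.622.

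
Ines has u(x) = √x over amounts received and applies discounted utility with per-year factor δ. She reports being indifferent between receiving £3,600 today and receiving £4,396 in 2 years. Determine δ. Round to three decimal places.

The payoff in 2 years is discounted by δ^2, so u(3600) = δ^2·u(4396) and δ^2 = u(3600)/u(4396).
With u(x) = √x: δ^2 = √3600/√4396 = √(3600/4396) = 0.90495.
So δ = 0.90495^(1/2) ≈ 0.951.

δ ≈ 0.951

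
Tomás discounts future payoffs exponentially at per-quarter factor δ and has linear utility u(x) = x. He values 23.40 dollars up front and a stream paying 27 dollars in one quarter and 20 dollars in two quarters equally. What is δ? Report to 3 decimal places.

δ ≈ 0.600

The stream is worth 27δ + 20δ² today, so 27δ + 20δ² = 23.40.
So 20δ² + 27δ − 23.40 = 0.
By the quadratic formula (taking the positive root), δ = (−27 + √2601.00) / 40 ≈ 0.600.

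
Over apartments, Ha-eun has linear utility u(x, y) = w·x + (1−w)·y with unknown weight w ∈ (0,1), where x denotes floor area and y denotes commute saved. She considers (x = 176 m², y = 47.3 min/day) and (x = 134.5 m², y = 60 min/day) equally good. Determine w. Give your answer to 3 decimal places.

Indifference: w·176 + (1−w)·47.3 = w·134.5 + (1−w)·60.
Collecting terms: w·41.5 = (1−w)·12.7.
Hence w = 12.7/(41.5+12.7) = 12.7/54.2 = 0.234.

w = 0.234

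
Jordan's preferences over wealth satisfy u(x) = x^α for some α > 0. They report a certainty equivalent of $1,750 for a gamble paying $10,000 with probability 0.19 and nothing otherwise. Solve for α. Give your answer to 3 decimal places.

α ≈ 0.953

The lottery's expected utility is 0.19·u(10000) + 0.81·u(0) = 0.19·10000^α (since u(0) = 0 for α > 0).
Indifference: 1750^α = 0.19·10000^α, so (1750/10000)^α = 0.19.
α = ln(0.19) / ln(1750/10000) = -1.660731/-1.742969 ≈ 0.953.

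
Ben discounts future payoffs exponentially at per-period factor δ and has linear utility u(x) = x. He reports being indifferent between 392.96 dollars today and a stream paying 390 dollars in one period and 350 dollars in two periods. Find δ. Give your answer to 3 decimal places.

δ ≈ 0.640

The stream is worth 390δ + 350δ² today, so 390δ + 350δ² = 392.96.
So 350δ² + 390δ − 392.96 = 0.
By the quadratic formula (taking the positive root), δ = (−390 + √702244.00) / 700 ≈ 0.640.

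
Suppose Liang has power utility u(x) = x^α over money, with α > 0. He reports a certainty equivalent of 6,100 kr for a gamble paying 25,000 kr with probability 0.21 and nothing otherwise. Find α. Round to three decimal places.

The lottery's expected utility is 0.21·u(25000) + 0.79·u(0) = 0.21·25000^α (since u(0) = 0 for α > 0).
Indifference: 6100^α = 0.21·25000^α, so (6100/25000)^α = 0.21.
Taking logs: α·ln(6100/25000) = ln(0.21), so α = -1.560648 / -1.410587 ≈ 1.106.

α ≈ 1.106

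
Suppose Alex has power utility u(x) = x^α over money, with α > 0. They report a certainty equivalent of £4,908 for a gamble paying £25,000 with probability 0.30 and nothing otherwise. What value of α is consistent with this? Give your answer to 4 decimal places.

α ≈ 0.7395

EU(lottery) = 0.30·25000^α + 0.70·0 = 0.30·25000^α.
Equating: 4908^α = 0.30·25000^α, i.e. 0.1963^α = 0.30.
Take logs: α = ln 0.30 / ln(4908/25000) ≈ 0.739537.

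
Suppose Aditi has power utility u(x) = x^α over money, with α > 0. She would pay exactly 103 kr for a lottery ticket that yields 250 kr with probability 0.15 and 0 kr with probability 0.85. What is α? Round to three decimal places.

α ≈ 2.139

The lottery's expected utility is 0.15·u(250) + 0.85·u(0) = 0.15·250^α (since u(0) = 0 for α > 0).
Equating: 103^α = 0.15·250^α, i.e. 0.4120^α = 0.15.
Take logs: α = ln 0.15 / ln(103/250) ≈ 2.13945.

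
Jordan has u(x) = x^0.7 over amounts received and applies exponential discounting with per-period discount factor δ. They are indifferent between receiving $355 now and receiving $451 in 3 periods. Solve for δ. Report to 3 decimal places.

δ ≈ 0.946

The payoff in 3 periods is discounted by δ^3, so u(355) = δ^3·u(451) and δ^3 = u(355)/u(451).
Since u(x) = x^0.7, δ^3 = (355/451)^0.7 = 0.78714^0.7 = 0.84574.
So δ = 0.84574^(1/3) ≈ 0.946.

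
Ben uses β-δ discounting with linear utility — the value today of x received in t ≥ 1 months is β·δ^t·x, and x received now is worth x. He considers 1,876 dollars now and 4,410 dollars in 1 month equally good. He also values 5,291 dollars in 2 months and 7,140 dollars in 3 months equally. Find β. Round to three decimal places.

Both payoffs in the second observation are in the future, so β drops out: δ^2·5291 = δ^3·7140 ⇒ δ = 5291/7140 = 0.74104.
Substituting δ into 1876 = β·δ·4410: β = 1876/(3267.971) ≈ 0.574.

β ≈ 0.574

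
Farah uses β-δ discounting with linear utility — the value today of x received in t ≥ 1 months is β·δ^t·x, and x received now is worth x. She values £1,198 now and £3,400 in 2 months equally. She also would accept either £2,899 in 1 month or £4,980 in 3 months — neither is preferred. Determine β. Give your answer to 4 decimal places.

β ≈ 0.6053

From the later pair, β·δ^1·2899 = β·δ^3·4980; dividing through, δ^2 = 2899/4980 = 0.58213, so δ = 0.76297.
The first indifference: 1198 = β·δ^2·3400, so β = 1198/(δ^2·3400) = 1198/(0.58213·3400) ≈ 0.6053.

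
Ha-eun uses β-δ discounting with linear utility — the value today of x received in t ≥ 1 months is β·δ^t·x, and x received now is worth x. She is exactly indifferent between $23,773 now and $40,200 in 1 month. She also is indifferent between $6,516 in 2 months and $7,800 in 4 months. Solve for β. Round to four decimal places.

The second indifference involves only future payoffs, so β cancels: β·δ^2·6516 = β·δ^4·7800, giving δ^2 = 6516/7800 = 0.83538, so δ = 0.91399.
The first indifference: 23773 = β·δ·40200, so β = 23773/(δ·40200) = 23773/(0.91399·40200) ≈ 0.6470.

β ≈ 0.6470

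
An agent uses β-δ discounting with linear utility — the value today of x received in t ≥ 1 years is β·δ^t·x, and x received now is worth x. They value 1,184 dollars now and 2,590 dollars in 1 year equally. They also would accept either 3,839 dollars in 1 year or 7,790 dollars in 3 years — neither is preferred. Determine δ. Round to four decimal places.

δ ≈ 0.7020

Both payoffs in the second observation are in the future, so β drops out: δ^1·3839 = δ^3·7790 ⇒ δ^2 = 3839/7790 = 0.49281, so δ = 0.70201.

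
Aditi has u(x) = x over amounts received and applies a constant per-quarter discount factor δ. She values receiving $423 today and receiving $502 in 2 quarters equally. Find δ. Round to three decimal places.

Equating discounted utilities: u(423) = δ^2·u(502) ⇒ δ^2 = u(423)/u(502).
With u(x) = x: δ^2 = 423/502 = 0.84263.
Taking the square root: δ = 0.84263^(1/2) ≈ 0.918.

δ ≈ 0.918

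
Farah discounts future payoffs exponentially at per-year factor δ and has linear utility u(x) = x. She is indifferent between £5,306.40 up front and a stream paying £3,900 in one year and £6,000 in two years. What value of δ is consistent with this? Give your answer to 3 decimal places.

The stream is worth 3900δ + 6000δ² today, so 3900δ + 6000δ² = 5306.40.
Rearranged: 6000δ² + 3900δ − 5306.40 = 0.
The positive root is δ = [−3900 + √(3900² + 4·6000·5306.40)] / (2·6000) = (−3900 + 11940.000)/12000 ≈ 0.670.

δ ≈ 0.670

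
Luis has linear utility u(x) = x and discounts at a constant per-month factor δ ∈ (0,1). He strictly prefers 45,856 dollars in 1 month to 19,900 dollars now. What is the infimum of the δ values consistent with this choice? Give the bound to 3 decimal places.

The preference means 19900 < δ·45856.
Dividing through by 45856 gives δ > 0.43397.

δ > 0.434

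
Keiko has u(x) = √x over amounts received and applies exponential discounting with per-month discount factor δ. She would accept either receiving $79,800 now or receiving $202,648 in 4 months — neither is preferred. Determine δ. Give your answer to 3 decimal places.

δ ≈ 0.890

Indifference means u(79800) = δ^4 · u(202648), so δ^4 = u(79800)/u(202648).
With u(x) = √x: δ^4 = √79800/√202648 = √(79800/202648) = 0.62752.
Taking the 4th root: δ = 0.62752^(1/4) ≈ 0.890.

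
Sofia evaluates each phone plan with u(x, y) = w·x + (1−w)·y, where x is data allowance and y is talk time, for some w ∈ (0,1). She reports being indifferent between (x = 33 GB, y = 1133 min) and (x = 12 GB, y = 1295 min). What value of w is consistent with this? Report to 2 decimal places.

Equating utilities: w·33 + (1−w)·1133 = w·12 + (1−w)·1295.
Rearranging, 21·w − 162·(1−w) = 0.
The marginal rate of substitution is 162/21, so w = 162/(21+162) = 0.89.

w = 0.89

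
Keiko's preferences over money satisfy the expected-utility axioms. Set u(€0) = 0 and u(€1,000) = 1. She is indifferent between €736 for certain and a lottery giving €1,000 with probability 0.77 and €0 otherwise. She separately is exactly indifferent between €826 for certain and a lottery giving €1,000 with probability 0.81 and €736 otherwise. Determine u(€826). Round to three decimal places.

The first gamble pins u(€736): it must equal 0.77·1 + 0.23·0 = 0.77.
The second indifference gives u(€826) = 0.81·u(€1,000) + 0.19·u(€736) = 0.81·1.00 + 0.19·0.77 = 0.9563.

0.956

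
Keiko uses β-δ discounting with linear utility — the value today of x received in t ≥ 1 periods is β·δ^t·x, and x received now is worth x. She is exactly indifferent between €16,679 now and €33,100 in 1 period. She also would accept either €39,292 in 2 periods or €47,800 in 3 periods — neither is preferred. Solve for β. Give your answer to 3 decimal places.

Both payoffs in the second observation are in the future, so β drops out: δ^2·39292 = δ^3·47800 ⇒ δ = 39292/47800 = 0.82201.
Substituting δ into 16679 = β·δ·33100: β = 16679/(27208.477) ≈ 0.613.

β ≈ 0.613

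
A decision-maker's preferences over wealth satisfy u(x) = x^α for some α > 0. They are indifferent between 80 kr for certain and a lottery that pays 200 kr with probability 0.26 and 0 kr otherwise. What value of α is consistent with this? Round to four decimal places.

Since u(0) = 0, the lottery's EU is 0.26·200^α.
Indifference: 80^α = 0.26·200^α, so (80/200)^α = 0.26.
Take logs: α = ln 0.26 / ln(80/200) ≈ 1.470138.

α ≈ 1.4701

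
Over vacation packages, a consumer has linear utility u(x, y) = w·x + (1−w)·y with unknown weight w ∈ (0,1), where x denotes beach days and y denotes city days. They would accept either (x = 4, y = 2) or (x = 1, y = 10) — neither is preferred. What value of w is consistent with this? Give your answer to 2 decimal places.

Equating utilities: w·4 + (1−w)·2 = w·1 + (1−w)·10.
Collecting terms: w·3 = (1−w)·8.
Hence w = 8/(3+8) = 8/11 = 0.73.

w = 0.73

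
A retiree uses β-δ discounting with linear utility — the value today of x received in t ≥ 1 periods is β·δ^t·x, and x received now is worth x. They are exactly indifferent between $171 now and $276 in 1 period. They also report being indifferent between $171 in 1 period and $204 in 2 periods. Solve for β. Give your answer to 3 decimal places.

From the later pair, β·δ^1·171 = β·δ^2·204; dividing through, δ = 171/204 = 0.83824.
Now use the now-vs-future pair: 171 = β·δ·276 gives β = 171/(0.83824·276) ≈ 0.739.

β ≈ 0.739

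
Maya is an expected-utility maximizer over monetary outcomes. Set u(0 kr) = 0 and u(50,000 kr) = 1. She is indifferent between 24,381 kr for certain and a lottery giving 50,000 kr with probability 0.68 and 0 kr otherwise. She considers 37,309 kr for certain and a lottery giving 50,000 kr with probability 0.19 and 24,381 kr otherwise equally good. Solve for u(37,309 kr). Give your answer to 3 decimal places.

The first gamble pins u(24,381 kr): it must equal 0.68·1 + 0.32·0 = 0.68.
The second indifference gives u(37,309 kr) = 0.19·u(50,000 kr) + 0.81·u(24,381 kr) = 0.19·1.00 + 0.81·0.68 = 0.7408.

0.741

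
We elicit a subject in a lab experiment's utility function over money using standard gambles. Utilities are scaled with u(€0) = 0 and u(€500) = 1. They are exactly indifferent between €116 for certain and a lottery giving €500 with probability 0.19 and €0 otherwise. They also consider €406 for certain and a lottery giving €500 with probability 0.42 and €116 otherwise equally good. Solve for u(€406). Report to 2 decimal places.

First, u(€116) = 0.19·u(€500) + 0.81·u(€0) = 0.19.
Chaining: u(€406) = 0.42·1.00 + 0.58·0.19 = 0.5302.

0.53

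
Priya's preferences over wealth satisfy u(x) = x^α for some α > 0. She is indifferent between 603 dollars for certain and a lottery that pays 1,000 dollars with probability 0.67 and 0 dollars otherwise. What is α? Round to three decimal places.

α ≈ 0.792

EU(lottery) = 0.67·1000^α + 0.33·0 = 0.67·1000^α.
Indifference: 603^α = 0.67·1000^α, so (603/1000)^α = 0.67.
α = ln(0.67) / ln(603/1000) = -0.400478/-0.505838 ≈ 0.792.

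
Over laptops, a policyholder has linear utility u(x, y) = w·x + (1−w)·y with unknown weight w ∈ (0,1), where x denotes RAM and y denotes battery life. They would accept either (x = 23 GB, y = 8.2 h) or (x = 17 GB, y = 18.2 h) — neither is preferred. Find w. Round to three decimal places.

Equating utilities: w·23 + (1−w)·8.2 = w·17 + (1−w)·18.2.
Rearranging, 6·w − 10·(1−w) = 0.
The marginal rate of substitution is 10/6, so w = 10/(6+10) = 0.625.

w = 0.625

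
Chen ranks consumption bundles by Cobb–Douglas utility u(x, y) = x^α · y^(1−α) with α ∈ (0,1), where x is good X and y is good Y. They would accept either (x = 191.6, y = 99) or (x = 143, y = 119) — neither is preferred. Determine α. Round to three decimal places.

The Cobb–Douglas utilities coincide, so 191.6^α·99^(1−α) = 143^α·119^(1−α).
Rearrange to (191.6/143)^α = (119/99)^(1−α) and take logs: α·0.292565 = (1−α)·0.184004.
With A = 0.292565 and B = 0.184004: α·A = (1−α)·B, so α = B/(A+B) = 0.184004/0.476569 ≈ 0.386.

α ≈ 0.386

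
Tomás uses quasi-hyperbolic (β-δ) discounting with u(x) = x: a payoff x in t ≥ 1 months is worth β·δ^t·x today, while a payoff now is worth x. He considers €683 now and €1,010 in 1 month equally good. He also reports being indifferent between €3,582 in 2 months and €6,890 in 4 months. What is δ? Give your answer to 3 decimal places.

From the later pair, β·δ^2·3582 = β·δ^4·6890; dividing through, δ^2 = 3582/6890 = 0.51988, so δ = 0.72103.

δ ≈ 0.721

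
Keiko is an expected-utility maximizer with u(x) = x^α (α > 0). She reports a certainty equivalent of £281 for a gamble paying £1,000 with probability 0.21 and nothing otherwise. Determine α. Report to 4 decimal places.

Since u(0) = 0, the lottery's EU is 0.21·1000^α.
Setting u(281) equal to that: 281^α = 0.21·1000^α ⇒ (281/1000)^α = 0.21.
Taking logs: α·ln(281/1000) = ln(0.21), so α = -1.5606477 / -1.2694006 ≈ 1.2294.

α ≈ 1.2294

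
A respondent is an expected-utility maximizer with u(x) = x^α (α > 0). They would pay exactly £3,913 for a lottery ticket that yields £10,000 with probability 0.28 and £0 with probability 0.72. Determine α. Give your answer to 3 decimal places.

α ≈ 1.357

The lottery's expected utility is 0.28·u(10000) + 0.72·u(0) = 0.28·10000^α (since u(0) = 0 for α > 0).
Equating: 3913^α = 0.28·10000^α, i.e. 0.3913^α = 0.28.
Take logs: α = ln 0.28 / ln(3913/10000) ≈ 1.35670.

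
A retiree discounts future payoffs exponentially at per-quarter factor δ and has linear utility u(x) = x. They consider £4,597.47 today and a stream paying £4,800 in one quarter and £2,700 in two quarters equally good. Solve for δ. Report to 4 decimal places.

δ ≈ 0.6900

Present value of the stream is 4800·δ + 2700·δ². Indifference gives 4800δ + 2700δ² = 4597.47.
So 2700δ² + 4800δ − 4597.47 = 0.
The positive root is δ = [−4800 + √(4800² + 4·2700·4597.47)] / (2·2700) = (−4800 + 8526.000)/5400 ≈ 0.6900.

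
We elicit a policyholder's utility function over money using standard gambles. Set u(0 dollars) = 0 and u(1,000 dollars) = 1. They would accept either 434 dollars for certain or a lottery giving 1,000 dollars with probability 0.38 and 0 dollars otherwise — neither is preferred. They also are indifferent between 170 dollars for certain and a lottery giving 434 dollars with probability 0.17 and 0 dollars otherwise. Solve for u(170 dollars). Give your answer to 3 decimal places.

The first gamble pins u(434 dollars): it must equal 0.38·1 + 0.62·0 = 0.38.
The second indifference gives u(170 dollars) = 0.17·u(434 dollars) + 0.83·u(0 dollars) = 0.17·0.38 + 0.83·0.00 = 0.0646.

0.065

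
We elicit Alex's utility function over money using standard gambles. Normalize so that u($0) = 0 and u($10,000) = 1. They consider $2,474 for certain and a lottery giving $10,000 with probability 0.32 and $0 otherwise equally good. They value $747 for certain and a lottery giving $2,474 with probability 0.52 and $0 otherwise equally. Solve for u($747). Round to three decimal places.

0.166

First, u($2,474) = 0.32·u($10,000) + 0.68·u($0) = 0.32.
The second indifference gives u($747) = 0.52·u($2,474) + 0.48·u($0) = 0.52·0.32 + 0.48·0.00 = 0.1664.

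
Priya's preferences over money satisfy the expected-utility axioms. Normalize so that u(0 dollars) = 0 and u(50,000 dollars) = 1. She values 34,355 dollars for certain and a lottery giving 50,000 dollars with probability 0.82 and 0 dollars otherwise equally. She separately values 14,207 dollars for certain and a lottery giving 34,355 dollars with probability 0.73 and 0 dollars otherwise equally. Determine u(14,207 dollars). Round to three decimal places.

The first gamble pins u(34,355 dollars): it must equal 0.82·1 + 0.18·0 = 0.82.
The second indifference gives u(14,207 dollars) = 0.73·u(34,355 dollars) + 0.27·u(0 dollars) = 0.73·0.82 + 0.27·0.00 = 0.5986.

0.599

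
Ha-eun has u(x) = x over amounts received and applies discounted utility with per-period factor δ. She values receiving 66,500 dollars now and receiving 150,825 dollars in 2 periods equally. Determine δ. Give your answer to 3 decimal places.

Indifference means u(66500) = δ^2 · u(150825), so δ^2 = u(66500)/u(150825).
With u(x) = x: δ^2 = 66500/150825 = 0.44091.
Taking the square root: δ = 0.44091^(1/2) ≈ 0.664.

δ ≈ 0.664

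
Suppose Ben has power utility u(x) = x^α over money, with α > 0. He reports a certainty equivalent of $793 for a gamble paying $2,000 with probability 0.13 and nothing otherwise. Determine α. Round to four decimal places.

α ≈ 2.2055

The lottery's expected utility is 0.13·u(2000) + 0.87·u(0) = 0.13·2000^α (since u(0) = 0 for α > 0).
Equating: 793^α = 0.13·2000^α, i.e. 0.3965^α = 0.13.
Taking logs: α·ln(793/2000) = ln(0.13), so α = -2.0402208 / -0.9250792 ≈ 2.2055.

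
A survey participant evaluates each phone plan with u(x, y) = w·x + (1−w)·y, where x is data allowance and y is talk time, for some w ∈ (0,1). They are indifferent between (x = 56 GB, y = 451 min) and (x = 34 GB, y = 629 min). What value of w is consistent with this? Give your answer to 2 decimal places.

Equating utilities: w·56 + (1−w)·451 = w·34 + (1−w)·629.
Rearranging, 22·w − 178·(1−w) = 0.
The marginal rate of substitution is 178/22, so w = 178/(22+178) = 0.89.

w = 0.89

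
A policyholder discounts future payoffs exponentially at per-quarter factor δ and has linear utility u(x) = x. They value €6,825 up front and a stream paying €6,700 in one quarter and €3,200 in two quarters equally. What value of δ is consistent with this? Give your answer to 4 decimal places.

δ ≈ 0.7500

The stream is worth 6700δ + 3200δ² today, so 6700δ + 3200δ² = 6825.
Rearranged: 3200δ² + 6700δ − 6825 = 0.
By the quadratic formula (taking the positive root), δ = (−6700 + √132250000.00) / 6400 ≈ 0.7500.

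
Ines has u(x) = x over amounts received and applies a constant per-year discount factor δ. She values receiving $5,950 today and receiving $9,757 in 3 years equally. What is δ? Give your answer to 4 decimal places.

Indifference means u(5950) = δ^3 · u(9757), so δ^3 = u(5950)/u(9757).
With u(x) = x: δ^3 = 5950/9757 = 0.60982.
So δ = 0.60982^(1/3) ≈ 0.8480.

δ ≈ 0.8480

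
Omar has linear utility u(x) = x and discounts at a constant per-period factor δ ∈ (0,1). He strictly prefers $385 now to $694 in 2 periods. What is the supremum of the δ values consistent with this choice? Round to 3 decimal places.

δ < 0.745

Comparing present values: 385 > δ^2·694.
Dividing by 694: δ^2 < 0.55476. Both sides are positive, so the square root keeps the direction.
δ < (385/694)^(1/2) ≈ 0.745.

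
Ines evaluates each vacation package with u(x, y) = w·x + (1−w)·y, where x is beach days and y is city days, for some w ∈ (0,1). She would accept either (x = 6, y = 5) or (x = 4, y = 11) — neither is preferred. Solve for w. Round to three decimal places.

w = 0.750

u(6,5) = u(4,11) means w·6 + (1−w)·5 = w·4 + (1−w)·11.
Collecting terms: w·2 = (1−w)·6.
Hence w = 6/(2+6) = 6/8 = 0.750.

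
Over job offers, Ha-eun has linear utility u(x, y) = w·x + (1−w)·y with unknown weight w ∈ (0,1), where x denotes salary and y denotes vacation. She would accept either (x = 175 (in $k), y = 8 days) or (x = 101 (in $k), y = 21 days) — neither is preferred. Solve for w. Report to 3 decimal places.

Equating utilities: w·175 + (1−w)·8 = w·101 + (1−w)·21.
w·(175−101) = (1−w)·(21−8), i.e. w·74 = (1−w)·13.
Hence w = 13/(74+13) = 13/87 = 0.149.

w = 0.149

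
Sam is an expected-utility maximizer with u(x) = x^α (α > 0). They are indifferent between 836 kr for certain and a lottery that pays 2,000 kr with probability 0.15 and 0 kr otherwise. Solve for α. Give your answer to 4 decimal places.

Since u(0) = 0, the lottery's EU is 0.15·2000^α.
Indifference: 836^α = 0.15·2000^α, so (836/2000)^α = 0.15.
Taking logs: α·ln(836/2000) = ln(0.15), so α = -1.8971200 / -0.8722738 ≈ 2.1749.

α ≈ 2.1749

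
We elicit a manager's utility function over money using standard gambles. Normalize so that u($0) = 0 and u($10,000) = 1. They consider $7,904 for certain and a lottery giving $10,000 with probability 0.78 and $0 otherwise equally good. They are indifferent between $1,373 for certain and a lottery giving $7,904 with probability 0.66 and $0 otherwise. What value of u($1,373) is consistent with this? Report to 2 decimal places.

0.51

From the first indifference, u($7,904) = 0.78·u($10,000) + 0.22·u($0) = 0.78·1 + 0.22·0 = 0.78.
Then u($1,373) = 0.66·u($7,904) + 0.34·u($0) = 0.66·0.78 + 0.34·0.00 = 0.5148.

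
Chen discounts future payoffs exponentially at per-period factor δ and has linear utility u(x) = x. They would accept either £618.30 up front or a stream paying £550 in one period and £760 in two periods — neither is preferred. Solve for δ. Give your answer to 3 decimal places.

Present value of the stream is 550·δ + 760·δ². Indifference gives 550δ + 760δ² = 618.30.
That is, 760δ² + 550δ − 618.30 = 0, a quadratic in δ.
δ = (−550 + √(550² + 4·760·618.30)) / (2·760) = (−550 + √2182132.00) / 1520 ≈ 0.610.

δ ≈ 0.610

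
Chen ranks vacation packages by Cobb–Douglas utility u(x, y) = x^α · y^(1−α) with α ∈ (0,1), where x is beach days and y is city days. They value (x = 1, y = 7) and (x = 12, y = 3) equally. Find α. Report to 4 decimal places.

The Cobb–Douglas utilities coincide, so 1^α·7^(1−α) = 12^α·3^(1−α).
Rearrange to (1/12)^α = (3/7)^(1−α) and take logs: α·-2.4849066 = (1−α)·-0.8472979.
So α/(1−α) = (-0.8472979)/(-2.4849066) = 0.3409778, and α = 0.3409778/1.3409778 ≈ 0.2543.

α ≈ 0.2543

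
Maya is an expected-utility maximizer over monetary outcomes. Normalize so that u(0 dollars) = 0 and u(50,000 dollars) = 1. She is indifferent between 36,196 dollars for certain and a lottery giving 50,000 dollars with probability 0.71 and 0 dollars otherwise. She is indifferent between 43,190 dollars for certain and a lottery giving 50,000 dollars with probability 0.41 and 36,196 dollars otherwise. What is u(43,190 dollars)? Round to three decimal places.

0.829

From the first indifference, u(36,196 dollars) = 0.71·u(50,000 dollars) + 0.29·u(0 dollars) = 0.71·1 + 0.29·0 = 0.71.
Then u(43,190 dollars) = 0.41·u(50,000 dollars) + 0.59·u(36,196 dollars) = 0.41·1.00 + 0.59·0.71 = 0.8289.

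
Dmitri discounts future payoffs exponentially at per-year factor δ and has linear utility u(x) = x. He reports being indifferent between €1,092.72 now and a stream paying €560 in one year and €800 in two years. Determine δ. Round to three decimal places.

Present value of the stream is 560·δ + 800·δ². Indifference gives 560δ + 800δ² = 1092.72.
Rearranged: 800δ² + 560δ − 1092.72 = 0.
δ = (−560 + √(560² + 4·800·1092.72)) / (2·800) = (−560 + √3810304.00) / 1600 ≈ 0.870.

δ ≈ 0.870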